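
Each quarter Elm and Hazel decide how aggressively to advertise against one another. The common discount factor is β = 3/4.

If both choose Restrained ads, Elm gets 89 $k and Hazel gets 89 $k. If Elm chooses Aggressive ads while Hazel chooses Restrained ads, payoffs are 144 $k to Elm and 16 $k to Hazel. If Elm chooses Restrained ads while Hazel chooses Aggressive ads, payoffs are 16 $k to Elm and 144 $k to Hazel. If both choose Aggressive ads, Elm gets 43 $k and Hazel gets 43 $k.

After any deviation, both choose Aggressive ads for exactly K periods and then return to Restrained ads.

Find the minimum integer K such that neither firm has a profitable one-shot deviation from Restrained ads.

2

No profitable deviation requires (89−43)(β+…+β^K) ≥ 144−89, i.e. β+…+β^K ≥ 55/46 ≈ 1.1957.
With β = 3/4, the partial sums are K=1: 0.7500, K=2: 1.3125.
K = 2 is the first length at which the sum reaches 1.1957.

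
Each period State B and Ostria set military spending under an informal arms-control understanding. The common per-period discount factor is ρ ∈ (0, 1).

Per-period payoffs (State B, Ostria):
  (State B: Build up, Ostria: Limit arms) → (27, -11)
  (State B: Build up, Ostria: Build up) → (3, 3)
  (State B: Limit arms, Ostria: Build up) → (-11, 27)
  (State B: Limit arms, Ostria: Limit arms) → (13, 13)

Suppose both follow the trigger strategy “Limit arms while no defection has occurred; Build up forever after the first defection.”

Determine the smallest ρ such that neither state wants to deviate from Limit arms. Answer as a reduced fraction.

7/12

Under grim trigger the critical discount factor is (T−C)/(T−P) with T = 27, C = 13, P = 3.
ρ* = (27−13)/(27−3) = 14/24 = 7/12.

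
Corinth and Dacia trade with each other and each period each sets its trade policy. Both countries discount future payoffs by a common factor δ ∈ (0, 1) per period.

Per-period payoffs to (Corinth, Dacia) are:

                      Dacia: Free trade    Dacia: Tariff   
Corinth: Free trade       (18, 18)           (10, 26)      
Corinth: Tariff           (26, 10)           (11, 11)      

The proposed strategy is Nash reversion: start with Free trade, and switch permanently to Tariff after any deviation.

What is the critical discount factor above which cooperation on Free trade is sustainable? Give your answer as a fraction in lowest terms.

8/15

Cooperation forever yields 18 each period: 18/(1−δ).
Deviating yields 26 once, then 11 forever: 26 + 11δ/(1−δ).
No profitable deviation requires 18/(1−δ) ≥ 26 + 11δ/(1−δ).
Multiplying by (1−δ): 18 ≥ 26(1−δ) + 11δ = 26 − 15δ.
So 15δ ≥ 8, i.e. δ ≥ 8/15.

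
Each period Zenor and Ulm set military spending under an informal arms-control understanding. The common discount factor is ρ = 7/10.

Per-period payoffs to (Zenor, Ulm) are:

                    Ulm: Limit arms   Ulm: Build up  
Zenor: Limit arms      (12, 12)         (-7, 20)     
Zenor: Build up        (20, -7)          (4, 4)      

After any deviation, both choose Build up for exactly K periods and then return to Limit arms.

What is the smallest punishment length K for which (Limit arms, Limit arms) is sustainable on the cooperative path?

No profitable deviation requires (12−4)(ρ+…+ρ^K) ≥ 20−12, i.e. ρ+…+ρ^K ≥ 1 ≈ 1.0000.
With ρ = 7/10, the partial sums are K=1: 0.7000, K=2: 1.1900.
K = 2 is the first length at which the sum reaches 1.0000.

2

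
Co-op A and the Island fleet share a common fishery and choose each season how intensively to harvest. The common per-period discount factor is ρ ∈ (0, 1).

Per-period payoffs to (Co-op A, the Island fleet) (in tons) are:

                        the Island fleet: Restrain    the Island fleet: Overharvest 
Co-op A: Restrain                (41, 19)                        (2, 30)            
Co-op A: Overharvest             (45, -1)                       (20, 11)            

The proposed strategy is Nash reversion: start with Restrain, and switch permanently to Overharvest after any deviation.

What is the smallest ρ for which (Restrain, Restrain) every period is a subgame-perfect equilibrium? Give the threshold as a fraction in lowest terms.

Co-op A: cooperation gives 41 each period; deviation gives 45 once then 20 forever.
  41/(1−ρ) ≥ 45 + 20ρ/(1−ρ) ⇒ ρ ≥ 4/25.
the Island fleet: cooperation gives 19 each period; deviation gives 30 once then 11 forever.
  ρ ≥ 11/19.
Both must hold, so the binding constraint is the Island fleet's: ρ ≥ 11/19.

11/19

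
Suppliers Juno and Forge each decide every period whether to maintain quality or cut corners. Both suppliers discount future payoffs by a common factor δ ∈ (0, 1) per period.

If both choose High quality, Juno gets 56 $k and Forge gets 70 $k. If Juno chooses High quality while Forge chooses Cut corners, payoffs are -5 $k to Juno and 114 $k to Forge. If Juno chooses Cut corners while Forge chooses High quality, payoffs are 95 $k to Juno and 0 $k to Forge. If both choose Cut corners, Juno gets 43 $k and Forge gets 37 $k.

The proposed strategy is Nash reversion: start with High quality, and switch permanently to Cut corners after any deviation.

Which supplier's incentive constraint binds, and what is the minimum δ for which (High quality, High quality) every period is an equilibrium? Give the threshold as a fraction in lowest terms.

For Juno: deviation gain 95−56 = 39, per-period punishment loss 56−43 = 13. IC gives δ ≥ 39/52 = 3/4.
For Forge: gain 44, loss 33 per period, so δ ≥ 44/77 = 4/7.
The tighter constraint is Juno's, so cooperation needs δ ≥ 3/4.

Juno; δ ≥ 3/4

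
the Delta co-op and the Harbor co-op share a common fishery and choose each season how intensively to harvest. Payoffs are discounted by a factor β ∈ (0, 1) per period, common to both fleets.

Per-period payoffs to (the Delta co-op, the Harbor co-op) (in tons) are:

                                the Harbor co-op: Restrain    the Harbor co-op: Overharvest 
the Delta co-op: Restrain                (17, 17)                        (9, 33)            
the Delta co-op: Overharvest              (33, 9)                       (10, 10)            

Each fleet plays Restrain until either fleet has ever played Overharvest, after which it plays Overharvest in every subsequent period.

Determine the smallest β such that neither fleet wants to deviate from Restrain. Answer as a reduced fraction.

16/23

Under grim trigger the critical discount factor is (T−C)/(T−P) with T = 33, C = 17, P = 10.
β* = (33−17)/(33−10) = 16/23.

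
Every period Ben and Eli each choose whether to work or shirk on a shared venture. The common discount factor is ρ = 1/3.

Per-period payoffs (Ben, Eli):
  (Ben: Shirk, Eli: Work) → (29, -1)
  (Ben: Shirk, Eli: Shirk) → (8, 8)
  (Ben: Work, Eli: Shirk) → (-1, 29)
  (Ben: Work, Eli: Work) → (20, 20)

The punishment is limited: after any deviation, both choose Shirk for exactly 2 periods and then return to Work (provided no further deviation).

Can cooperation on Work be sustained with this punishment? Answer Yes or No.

Comparing payoff streams over the 3 periods until play realigns: cooperate → 20(1+ρ+…+ρ^2); deviate → 29 + 8(ρ+…+ρ^2).
Cooperation is sustained iff (20−8)(ρ+…+ρ^2) ≥ 29−20.
ρ+…+ρ^2 = 1/3·(1−(1/3)^2)/(1−1/3) = 0.4444, and (29−20)/(20−8) = 0.7500.
0.4444 < 0.7500, so cooperation is not sustainable.

No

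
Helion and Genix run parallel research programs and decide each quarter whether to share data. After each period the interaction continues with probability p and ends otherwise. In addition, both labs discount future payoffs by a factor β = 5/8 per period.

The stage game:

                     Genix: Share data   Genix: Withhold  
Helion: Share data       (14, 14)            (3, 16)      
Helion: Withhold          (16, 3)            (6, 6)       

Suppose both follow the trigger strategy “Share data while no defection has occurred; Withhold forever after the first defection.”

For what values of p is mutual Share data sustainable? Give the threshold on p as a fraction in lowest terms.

Expected continuation weight on next period's payoff is β·p = 5/8·p, which plays the role of the discount factor.
Cooperation requires 5/8·p ≥ (16−14)/(16−6) = 1/5, hence p ≥ 8/25.

8/25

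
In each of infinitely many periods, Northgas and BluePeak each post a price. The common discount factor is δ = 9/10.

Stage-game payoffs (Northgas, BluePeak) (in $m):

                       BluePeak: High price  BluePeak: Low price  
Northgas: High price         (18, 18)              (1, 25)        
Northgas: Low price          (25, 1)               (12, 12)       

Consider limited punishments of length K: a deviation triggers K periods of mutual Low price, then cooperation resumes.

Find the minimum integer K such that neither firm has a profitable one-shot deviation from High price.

Need Σ_{k=1}^{K} δ^k ≥ (25−18)/(18−12) = 1.1667 at δ = 9/10.
At K = 1 the sum is 0.9000 < 1.1667; at K = 2 it is 1.7100 ≥ 1.1667.
So the minimum punishment length is K = 2.

2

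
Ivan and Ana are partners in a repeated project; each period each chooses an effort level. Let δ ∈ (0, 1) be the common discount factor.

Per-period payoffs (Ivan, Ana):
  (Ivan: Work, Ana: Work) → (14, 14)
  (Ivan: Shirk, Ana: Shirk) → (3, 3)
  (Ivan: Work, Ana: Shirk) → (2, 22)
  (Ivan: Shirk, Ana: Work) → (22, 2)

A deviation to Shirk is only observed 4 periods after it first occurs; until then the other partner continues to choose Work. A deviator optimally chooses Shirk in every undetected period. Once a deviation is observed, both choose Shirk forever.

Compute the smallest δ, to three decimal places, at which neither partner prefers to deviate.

0.806

The best deviation is to choose Shirk for all 4 undetected periods, earning 22 each, then 3 forever once detected.
Deviation value: 22(1−δ^4)/(1−δ) + 3δ^4/(1−δ); cooperation value: 14/(1−δ).
IC: 14 ≥ 22(1−δ^4) + 3δ^4 = 22 − 19δ^4.
So δ^4 ≥ 8/19, giving δ ≥ (8/19)^(1/4) ≈ 0.806.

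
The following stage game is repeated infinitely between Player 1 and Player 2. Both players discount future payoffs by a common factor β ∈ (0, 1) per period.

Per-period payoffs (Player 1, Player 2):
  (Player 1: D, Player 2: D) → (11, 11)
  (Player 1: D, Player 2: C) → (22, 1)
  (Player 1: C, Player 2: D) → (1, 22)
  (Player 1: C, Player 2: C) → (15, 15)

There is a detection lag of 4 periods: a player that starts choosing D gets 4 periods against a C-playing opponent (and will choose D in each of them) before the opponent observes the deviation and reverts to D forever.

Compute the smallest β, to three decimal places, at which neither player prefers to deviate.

0.893

A deviator earns 22 for 4 periods, then 11 forever; cooperating earns 15 forever. Multiplying the IC by (1−β):
15 ≥ 22(1−β^4) + 11β^4, so 11·β^4 ≥ 7 and β^4 ≥ 7/11.
β ≥ (7/11)^(1/4) ≈ 0.893.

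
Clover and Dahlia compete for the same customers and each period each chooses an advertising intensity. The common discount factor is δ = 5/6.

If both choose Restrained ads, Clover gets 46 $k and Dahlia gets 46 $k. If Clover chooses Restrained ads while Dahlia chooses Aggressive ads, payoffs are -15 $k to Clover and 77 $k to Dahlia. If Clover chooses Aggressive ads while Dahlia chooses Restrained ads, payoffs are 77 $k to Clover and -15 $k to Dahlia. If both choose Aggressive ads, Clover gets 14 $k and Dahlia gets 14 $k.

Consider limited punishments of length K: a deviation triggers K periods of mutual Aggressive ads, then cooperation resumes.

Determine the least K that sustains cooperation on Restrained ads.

2

No profitable deviation requires (46−14)(δ+…+δ^K) ≥ 77−46, i.e. δ+…+δ^K ≥ 31/32 ≈ 0.9688.
With δ = 5/6, the partial sums are K=1: 0.8333, K=2: 1.5278.
K = 2 is the first length at which the sum reaches 0.9688.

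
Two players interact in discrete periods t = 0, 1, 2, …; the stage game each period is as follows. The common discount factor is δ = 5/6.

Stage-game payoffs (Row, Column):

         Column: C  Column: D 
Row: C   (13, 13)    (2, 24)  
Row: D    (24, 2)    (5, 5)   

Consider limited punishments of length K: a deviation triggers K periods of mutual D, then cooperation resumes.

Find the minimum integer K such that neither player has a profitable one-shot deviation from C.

2

Need Σ_{k=1}^{K} δ^k ≥ (24−13)/(13−5) = 1.3750 at δ = 5/6.
At K = 1 the sum is 0.8333 < 1.3750; at K = 2 it is 1.5278 ≥ 1.3750.
So the minimum punishment length is K = 2.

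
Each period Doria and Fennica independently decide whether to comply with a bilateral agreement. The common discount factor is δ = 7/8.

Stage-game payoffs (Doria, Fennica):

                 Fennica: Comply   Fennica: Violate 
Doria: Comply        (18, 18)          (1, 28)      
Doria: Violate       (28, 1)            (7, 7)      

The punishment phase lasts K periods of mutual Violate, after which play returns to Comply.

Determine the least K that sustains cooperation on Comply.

2

Need Σ_{k=1}^{K} δ^k ≥ (28−18)/(18−7) = 0.9091 at δ = 7/8.
At K = 1 the sum is 0.8750 < 0.9091; at K = 2 it is 1.6406 ≥ 0.9091.
So the minimum punishment length is K = 2.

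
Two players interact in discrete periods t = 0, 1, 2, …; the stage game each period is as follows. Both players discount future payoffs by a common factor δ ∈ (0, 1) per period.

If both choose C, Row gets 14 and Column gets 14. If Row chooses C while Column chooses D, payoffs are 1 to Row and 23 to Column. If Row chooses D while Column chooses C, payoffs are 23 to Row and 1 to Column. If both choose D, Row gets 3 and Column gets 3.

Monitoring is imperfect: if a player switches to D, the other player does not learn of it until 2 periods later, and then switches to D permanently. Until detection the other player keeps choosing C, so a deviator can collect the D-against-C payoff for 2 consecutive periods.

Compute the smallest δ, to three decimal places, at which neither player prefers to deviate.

The best deviation is to choose D for all 2 undetected periods, earning 23 each, then 3 forever once detected.
Deviation value: 23(1−δ^2)/(1−δ) + 3δ^2/(1−δ); cooperation value: 14/(1−δ).
IC: 14 ≥ 23(1−δ^2) + 3δ^2 = 23 − 20δ^2.
So δ^2 ≥ 9/20, giving δ ≥ (9/20)^(1/2) ≈ 0.671.

0.671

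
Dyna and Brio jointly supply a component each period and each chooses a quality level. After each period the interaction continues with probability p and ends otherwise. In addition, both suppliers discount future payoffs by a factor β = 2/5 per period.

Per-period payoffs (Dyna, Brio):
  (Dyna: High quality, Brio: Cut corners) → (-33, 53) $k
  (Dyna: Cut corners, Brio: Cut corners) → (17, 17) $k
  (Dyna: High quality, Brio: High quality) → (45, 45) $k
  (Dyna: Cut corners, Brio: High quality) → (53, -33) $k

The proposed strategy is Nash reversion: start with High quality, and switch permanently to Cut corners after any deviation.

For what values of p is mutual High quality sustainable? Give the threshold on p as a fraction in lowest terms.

5/9

Expected continuation weight on next period's payoff is β·p = 2/5·p, which plays the role of the discount factor.
Cooperation requires 2/5·p ≥ (53−45)/(53−17) = 2/9, hence p ≥ 5/9.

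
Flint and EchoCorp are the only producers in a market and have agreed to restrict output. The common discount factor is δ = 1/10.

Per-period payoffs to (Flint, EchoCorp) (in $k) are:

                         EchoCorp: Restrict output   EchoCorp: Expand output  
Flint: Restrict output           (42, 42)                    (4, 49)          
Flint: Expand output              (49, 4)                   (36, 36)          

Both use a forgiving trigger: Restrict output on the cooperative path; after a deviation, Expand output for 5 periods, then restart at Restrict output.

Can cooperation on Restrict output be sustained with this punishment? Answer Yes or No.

No

Comparing payoff streams over the 6 periods until play realigns: cooperate → 42(1+δ+…+δ^5); deviate → 49 + 36(δ+…+δ^5).
Cooperation is sustained iff (42−36)(δ+…+δ^5) ≥ 49−42.
δ+…+δ^5 = 1/10·(1−(1/10)^5)/(1−1/10) = 0.1111, and (49−42)/(42−36) = 1.1667.
0.1111 < 1.1667, so cooperation is not sustainable.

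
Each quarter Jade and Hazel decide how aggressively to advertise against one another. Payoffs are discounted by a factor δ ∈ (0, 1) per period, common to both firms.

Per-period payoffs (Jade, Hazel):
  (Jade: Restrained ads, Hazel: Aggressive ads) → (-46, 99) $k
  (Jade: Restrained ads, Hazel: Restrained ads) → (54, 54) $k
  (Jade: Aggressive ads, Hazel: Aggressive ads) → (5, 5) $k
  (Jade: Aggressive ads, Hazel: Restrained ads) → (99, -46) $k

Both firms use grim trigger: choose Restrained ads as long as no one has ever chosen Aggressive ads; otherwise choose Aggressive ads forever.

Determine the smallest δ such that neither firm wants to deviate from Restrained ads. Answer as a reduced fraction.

54/(1−δ) ≥ 99 + 5δ/(1−δ)
54 ≥ 99 − 94δ
δ ≥ 45/94.

45/94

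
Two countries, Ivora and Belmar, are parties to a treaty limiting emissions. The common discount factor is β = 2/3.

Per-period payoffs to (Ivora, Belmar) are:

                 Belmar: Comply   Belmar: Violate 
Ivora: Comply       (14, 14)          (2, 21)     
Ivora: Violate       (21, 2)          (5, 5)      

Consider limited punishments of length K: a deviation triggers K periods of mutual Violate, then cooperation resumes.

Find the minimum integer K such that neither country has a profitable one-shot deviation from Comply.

2

IC: β(1−β^K)/(1−β) ≥ (21−14)/(14−5) = 7/9.
With β = 2/3: need 1 − β^K ≥ 7/9·(1−2/3)/(2/3), i.e. β^K ≤ 0.6111.
Since (2/3)^1 = 0.6667 and (2/3)^2 = 0.4444, the smallest such K is 2.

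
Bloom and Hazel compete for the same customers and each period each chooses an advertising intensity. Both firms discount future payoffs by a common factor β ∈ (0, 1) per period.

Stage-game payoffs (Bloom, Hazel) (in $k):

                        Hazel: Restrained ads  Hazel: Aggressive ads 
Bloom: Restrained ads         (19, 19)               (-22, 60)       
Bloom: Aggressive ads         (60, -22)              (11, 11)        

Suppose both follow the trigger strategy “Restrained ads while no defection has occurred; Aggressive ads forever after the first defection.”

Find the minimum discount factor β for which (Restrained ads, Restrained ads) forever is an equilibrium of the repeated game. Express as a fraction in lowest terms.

41/49

Cooperation forever yields 19 each period: 19/(1−β).
Deviating yields 60 once, then 11 forever: 60 + 11β/(1−β).
No profitable deviation requires 19/(1−β) ≥ 60 + 11β/(1−β).
Multiplying by (1−β): 19 ≥ 60(1−β) + 11β = 60 − 49β.
So 49β ≥ 41, i.e. β ≥ 41/49.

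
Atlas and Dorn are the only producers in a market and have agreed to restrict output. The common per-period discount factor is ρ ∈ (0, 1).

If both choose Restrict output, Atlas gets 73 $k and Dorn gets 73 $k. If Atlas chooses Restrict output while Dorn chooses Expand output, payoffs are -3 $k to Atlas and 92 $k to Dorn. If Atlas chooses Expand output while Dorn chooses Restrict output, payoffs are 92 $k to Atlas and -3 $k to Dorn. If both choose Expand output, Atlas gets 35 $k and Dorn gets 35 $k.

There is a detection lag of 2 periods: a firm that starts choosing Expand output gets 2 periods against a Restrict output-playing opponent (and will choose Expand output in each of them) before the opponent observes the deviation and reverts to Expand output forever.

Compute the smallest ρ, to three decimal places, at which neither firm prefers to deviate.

Deviating for the 2 undetected periods gains 92−73 = 19 per period over cooperation, then loses 73−35 = 38 per period forever once punishment starts.
Gain: 19(1 + ρ + … + ρ^1); loss: 38·ρ^2/(1−ρ).
No profitable deviation ⇔ 19(1−ρ^2) ≤ 38·ρ^2, i.e. ρ^2 ≥ 19/(19+38) = 1/3.
Hence ρ ≥ (1/3)^(1/2) ≈ 0.577.

0.577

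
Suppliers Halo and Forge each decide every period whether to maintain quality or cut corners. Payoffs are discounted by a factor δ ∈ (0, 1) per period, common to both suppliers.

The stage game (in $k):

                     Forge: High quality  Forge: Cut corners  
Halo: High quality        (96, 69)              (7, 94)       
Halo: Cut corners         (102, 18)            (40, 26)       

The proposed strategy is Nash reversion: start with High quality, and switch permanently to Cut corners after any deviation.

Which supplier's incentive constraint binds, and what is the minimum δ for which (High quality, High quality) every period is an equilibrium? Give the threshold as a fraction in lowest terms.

Forge; δ ≥ 25/68

For Halo: deviation gain 102−96 = 6, per-period punishment loss 96−40 = 56. IC gives δ ≥ 6/62 = 3/31.
For Forge: gain 25, loss 43 per period, so δ ≥ 25/68.
The tighter constraint is Forge's, so cooperation needs δ ≥ 25/68.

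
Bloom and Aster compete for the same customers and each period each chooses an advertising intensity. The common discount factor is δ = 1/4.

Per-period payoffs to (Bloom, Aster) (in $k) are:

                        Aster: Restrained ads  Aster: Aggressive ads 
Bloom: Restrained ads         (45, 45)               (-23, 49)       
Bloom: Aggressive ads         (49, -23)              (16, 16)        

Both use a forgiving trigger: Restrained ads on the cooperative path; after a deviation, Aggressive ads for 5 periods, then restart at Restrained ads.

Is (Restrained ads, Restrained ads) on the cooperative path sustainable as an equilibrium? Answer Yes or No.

Yes

A one-shot deviation gives 49 now, then 16 for 5 periods, then back to 45.
Gain from deviating: (49−45) today; loss: (45−16) in each of the next 5 periods.
No-deviation condition: (45−16)(δ+…+δ^5) ≥ 49−45, i.e. δ+…+δ^5 ≥ 4/29.
At δ = 1/4: δ+…+δ^5 = 0.3330 ≥ 0.1379.
So cooperation is sustainable.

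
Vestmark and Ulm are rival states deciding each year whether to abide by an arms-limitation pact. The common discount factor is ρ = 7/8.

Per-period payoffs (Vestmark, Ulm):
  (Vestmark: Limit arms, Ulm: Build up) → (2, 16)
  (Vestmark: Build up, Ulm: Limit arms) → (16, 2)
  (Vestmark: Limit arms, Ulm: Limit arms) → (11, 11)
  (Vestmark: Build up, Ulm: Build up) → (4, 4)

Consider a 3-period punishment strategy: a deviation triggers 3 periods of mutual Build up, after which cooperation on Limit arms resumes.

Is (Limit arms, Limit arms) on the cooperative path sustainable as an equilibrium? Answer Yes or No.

IC: ρ+…+ρ^3 ≥ (16−11)/(11−4) = 5/7.
At ρ = 7/8: partial sum = 2.3105 ≥ 0.7143. Cooperation sustainable.

Yes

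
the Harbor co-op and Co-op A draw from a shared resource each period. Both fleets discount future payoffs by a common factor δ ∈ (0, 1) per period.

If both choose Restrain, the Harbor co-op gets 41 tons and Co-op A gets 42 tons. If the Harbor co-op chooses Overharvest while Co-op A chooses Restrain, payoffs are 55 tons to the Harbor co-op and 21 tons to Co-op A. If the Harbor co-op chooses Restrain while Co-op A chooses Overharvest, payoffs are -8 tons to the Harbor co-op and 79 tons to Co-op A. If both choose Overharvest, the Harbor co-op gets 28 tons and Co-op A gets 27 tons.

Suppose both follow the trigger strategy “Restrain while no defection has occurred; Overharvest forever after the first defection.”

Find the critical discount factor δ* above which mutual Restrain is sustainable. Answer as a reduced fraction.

the Harbor co-op's threshold: (55−41)/(55−28) = 14/27.
Co-op A's threshold: (79−42)/(79−27) = 37/52.
14/27 < 37/52, so Co-op A binds and δ* = 37/52.

37/52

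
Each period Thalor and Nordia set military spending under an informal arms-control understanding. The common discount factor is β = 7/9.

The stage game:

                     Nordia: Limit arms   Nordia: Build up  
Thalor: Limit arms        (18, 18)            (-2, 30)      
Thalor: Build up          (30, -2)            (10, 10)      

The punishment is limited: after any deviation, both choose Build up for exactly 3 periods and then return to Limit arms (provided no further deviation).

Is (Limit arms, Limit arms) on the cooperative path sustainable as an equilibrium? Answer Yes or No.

A one-shot deviation gives 30 now, then 10 for 3 periods, then back to 18.
Gain from deviating: (30−18) today; loss: (18−10) in each of the next 3 periods.
No-deviation condition: (18−10)(β+…+β^3) ≥ 30−18, i.e. β+…+β^3 ≥ 3/2.
At β = 7/9: β+…+β^3 = 1.8532 ≥ 1.5000.
So cooperation is sustainable.

Yes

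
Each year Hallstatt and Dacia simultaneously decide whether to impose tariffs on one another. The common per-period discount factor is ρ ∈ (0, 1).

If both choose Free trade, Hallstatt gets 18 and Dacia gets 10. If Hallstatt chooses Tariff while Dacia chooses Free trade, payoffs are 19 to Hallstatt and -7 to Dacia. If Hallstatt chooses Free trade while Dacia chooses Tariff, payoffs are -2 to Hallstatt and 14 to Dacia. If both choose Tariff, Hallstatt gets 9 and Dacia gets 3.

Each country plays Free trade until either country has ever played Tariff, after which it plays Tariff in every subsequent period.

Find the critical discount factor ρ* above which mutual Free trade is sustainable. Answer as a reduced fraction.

For Hallstatt: deviation gain 19−18 = 1, per-period punishment loss 18−9 = 9. IC gives ρ ≥ 1/10.
For Dacia: gain 4, loss 7 per period, so ρ ≥ 4/11.
The tighter constraint is Dacia's, so cooperation needs ρ ≥ 4/11.

4/11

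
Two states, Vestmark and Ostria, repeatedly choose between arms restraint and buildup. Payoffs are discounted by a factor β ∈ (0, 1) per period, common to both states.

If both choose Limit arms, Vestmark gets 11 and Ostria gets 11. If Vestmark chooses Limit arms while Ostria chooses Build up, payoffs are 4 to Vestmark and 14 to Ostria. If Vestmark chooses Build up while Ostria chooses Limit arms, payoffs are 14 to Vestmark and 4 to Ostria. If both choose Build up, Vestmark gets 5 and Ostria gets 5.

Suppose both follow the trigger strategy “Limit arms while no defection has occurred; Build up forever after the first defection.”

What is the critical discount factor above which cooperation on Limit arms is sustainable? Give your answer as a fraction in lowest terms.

One-period gain from deviating is 14 − 11 = 3. The loss is 11 − 5 = 6 in every subsequent period, with present value 6·β/(1−β).
Deviation is unprofitable when 6·β/(1−β) ≥ 3, i.e. β/(1−β) ≥ 1/2.
Equivalently β ≥ 3/(3+6) = 1/3.

1/3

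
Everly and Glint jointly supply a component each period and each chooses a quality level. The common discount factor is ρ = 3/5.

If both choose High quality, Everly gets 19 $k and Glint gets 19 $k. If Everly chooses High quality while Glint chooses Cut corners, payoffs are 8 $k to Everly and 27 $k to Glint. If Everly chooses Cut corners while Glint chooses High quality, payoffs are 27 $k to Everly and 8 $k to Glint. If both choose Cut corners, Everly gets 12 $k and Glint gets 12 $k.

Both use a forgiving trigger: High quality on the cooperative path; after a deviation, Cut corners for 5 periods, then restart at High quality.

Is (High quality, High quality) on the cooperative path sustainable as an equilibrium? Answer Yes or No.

A one-shot deviation gives 27 now, then 12 for 5 periods, then back to 19.
Gain from deviating: (27−19) today; loss: (19−12) in each of the next 5 periods.
No-deviation condition: (19−12)(ρ+…+ρ^5) ≥ 27−19, i.e. ρ+…+ρ^5 ≥ 8/7.
At ρ = 3/5: ρ+…+ρ^5 = 1.3834 ≥ 1.1429.
So cooperation is sustainable.

Yes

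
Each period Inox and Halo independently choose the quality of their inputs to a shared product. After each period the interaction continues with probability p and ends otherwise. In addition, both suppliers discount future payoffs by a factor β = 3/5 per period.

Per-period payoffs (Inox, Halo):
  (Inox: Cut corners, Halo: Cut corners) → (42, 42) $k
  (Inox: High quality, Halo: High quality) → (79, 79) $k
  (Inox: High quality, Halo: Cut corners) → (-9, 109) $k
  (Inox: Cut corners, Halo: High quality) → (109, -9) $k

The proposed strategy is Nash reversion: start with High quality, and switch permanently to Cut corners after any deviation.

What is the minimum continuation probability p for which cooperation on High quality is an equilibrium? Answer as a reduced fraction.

With continuation probability p and discount β, the effective per-period discount factor is βp.
Grim-trigger IC: βp ≥ (109−79)/(109−42) = 30/67.
So p ≥ (30/67)/(3/5) = 50/67.

50/67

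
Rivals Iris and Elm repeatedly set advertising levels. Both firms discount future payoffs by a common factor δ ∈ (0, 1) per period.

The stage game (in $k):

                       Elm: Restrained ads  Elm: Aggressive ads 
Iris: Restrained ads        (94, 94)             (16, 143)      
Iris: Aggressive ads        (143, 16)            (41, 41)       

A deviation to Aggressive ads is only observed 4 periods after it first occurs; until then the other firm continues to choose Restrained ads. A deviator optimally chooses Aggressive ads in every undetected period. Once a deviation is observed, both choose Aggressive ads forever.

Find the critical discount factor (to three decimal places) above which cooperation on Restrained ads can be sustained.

The best deviation is to choose Aggressive ads for all 4 undetected periods, earning 143 each, then 41 forever once detected.
Deviation value: 143(1−δ^4)/(1−δ) + 41δ^4/(1−δ); cooperation value: 94/(1−δ).
IC: 94 ≥ 143(1−δ^4) + 41δ^4 = 143 − 102δ^4.
So δ^4 ≥ 49/102, giving δ ≥ (49/102)^(1/4) ≈ 0.833.

0.833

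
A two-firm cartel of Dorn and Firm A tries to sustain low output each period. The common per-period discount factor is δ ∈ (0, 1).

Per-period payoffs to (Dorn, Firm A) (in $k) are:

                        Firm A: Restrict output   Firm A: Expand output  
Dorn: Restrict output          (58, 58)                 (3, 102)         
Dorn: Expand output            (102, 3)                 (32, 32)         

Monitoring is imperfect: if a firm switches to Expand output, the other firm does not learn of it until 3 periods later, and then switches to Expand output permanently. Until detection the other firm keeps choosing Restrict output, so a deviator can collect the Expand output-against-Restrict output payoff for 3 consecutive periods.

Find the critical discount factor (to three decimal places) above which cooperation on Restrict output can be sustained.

0.857

The best deviation is to choose Expand output for all 3 undetected periods, earning 102 each, then 32 forever once detected.
Deviation value: 102(1−δ^3)/(1−δ) + 32δ^3/(1−δ); cooperation value: 58/(1−δ).
IC: 58 ≥ 102(1−δ^3) + 32δ^3 = 102 − 70δ^3.
So δ^3 ≥ 44/70 = 22/35, giving δ ≥ (22/35)^(1/3) ≈ 0.857.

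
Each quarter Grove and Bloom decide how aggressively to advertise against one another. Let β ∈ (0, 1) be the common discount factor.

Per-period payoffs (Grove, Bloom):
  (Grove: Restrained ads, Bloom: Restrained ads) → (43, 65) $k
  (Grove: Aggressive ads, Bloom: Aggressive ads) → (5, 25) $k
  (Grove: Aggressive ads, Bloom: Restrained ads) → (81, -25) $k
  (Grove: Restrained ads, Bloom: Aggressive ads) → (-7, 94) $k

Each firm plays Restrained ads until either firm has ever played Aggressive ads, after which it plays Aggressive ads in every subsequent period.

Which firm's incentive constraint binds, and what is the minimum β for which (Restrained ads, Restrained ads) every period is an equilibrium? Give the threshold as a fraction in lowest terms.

Grove; β ≥ 1/2

For Grove: deviation gain 81−43 = 38, per-period punishment loss 43−5 = 38. IC gives β ≥ 38/76 = 1/2.
For Bloom: gain 29, loss 40 per period, so β ≥ 29/69.
The tighter constraint is Grove's, so cooperation needs β ≥ 1/2.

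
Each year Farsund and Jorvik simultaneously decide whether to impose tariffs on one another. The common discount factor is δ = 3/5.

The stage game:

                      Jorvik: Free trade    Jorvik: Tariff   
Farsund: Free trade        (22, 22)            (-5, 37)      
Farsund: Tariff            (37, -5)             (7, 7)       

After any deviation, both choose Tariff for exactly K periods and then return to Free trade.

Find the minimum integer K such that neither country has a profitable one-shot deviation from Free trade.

3

Need Σ_{k=1}^{K} δ^k ≥ (37−22)/(22−7) = 1.0000 at δ = 3/5.
At K = 2 the sum is 0.9600 < 1.0000; at K = 3 it is 1.1760 ≥ 1.0000.
So the minimum punishment length is K = 3.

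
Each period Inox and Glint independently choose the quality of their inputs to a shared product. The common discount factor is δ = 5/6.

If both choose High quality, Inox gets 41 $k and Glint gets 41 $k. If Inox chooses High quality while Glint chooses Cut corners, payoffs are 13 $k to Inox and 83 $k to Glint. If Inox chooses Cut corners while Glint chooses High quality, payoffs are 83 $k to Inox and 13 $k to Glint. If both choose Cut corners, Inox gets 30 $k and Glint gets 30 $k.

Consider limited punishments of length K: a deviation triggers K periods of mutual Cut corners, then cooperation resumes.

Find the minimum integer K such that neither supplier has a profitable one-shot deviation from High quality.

IC: δ(1−δ^K)/(1−δ) ≥ (83−41)/(41−30) = 42/11.
With δ = 5/6: need 1 − δ^K ≥ 42/11·(1−5/6)/(5/6), i.e. δ^K ≤ 0.2364.
Since (5/6)^7 = 0.2791 and (5/6)^8 = 0.2326, the smallest such K is 8.

8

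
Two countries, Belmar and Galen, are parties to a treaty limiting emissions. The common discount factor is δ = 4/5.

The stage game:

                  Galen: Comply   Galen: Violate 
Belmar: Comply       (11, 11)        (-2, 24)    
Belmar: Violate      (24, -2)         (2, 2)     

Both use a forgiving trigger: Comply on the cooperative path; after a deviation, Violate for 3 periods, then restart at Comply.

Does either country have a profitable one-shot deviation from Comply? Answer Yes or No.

No

IC: δ+…+δ^3 ≥ (24−11)/(11−2) = 13/9.
At δ = 4/5: partial sum = 1.9520 ≥ 1.4444. Cooperation sustainable.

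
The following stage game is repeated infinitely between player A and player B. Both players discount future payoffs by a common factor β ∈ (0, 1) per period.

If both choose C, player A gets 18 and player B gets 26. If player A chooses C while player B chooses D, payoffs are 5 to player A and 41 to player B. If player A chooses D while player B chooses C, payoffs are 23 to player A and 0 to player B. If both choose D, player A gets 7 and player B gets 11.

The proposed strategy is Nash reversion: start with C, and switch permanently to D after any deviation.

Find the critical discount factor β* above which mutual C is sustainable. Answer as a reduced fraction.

player A's threshold: (23−18)/(23−7) = 5/16.
player B's threshold: (41−26)/(41−11) = 1/2.
5/16 < 1/2, so player B binds and β* = 1/2.

1/2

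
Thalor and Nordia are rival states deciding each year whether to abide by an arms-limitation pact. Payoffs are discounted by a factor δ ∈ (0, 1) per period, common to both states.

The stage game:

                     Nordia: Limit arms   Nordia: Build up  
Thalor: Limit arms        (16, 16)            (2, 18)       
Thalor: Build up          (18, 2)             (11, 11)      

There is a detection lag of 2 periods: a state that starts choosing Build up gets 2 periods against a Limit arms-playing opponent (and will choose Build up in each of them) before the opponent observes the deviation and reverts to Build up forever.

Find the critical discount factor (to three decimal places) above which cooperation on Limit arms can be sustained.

The best deviation is to choose Build up for all 2 undetected periods, earning 18 each, then 11 forever once detected.
Deviation value: 18(1−δ^2)/(1−δ) + 11δ^2/(1−δ); cooperation value: 16/(1−δ).
IC: 16 ≥ 18(1−δ^2) + 11δ^2 = 18 − 7δ^2.
So δ^2 ≥ 2/7, giving δ ≥ (2/7)^(1/2) ≈ 0.535.

0.535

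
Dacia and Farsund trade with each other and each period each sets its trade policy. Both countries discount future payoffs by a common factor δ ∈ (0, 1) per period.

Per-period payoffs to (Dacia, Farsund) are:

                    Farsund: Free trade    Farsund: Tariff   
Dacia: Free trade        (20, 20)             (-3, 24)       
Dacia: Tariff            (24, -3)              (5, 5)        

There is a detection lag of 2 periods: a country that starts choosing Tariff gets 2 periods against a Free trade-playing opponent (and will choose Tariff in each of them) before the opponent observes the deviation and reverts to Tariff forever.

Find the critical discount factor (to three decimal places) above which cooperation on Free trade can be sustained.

0.459

Deviating for the 2 undetected periods gains 24−20 = 4 per period over cooperation, then loses 20−5 = 15 per period forever once punishment starts.
Gain: 4(1 + δ + … + δ^1); loss: 15·δ^2/(1−δ).
No profitable deviation ⇔ 4(1−δ^2) ≤ 15·δ^2, i.e. δ^2 ≥ 4/(4+15) = 4/19.
Hence δ ≥ (4/19)^(1/2) ≈ 0.459.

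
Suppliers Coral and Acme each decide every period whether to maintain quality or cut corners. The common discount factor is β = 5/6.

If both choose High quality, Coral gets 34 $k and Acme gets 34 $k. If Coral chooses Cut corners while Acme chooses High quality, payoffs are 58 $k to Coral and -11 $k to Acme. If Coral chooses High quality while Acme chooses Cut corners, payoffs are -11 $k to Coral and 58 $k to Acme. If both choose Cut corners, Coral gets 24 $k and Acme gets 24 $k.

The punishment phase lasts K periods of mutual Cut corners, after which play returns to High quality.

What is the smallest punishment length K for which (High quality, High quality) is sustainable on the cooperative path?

No profitable deviation requires (34−24)(β+…+β^K) ≥ 58−34, i.e. β+…+β^K ≥ 12/5 ≈ 2.4000.
With β = 5/6, the partial sums are K=1: 0.8333, K=2: 1.5278, K=3: 2.1065, K=4: 2.5887.
K = 4 is the first length at which the sum reaches 2.4000.

4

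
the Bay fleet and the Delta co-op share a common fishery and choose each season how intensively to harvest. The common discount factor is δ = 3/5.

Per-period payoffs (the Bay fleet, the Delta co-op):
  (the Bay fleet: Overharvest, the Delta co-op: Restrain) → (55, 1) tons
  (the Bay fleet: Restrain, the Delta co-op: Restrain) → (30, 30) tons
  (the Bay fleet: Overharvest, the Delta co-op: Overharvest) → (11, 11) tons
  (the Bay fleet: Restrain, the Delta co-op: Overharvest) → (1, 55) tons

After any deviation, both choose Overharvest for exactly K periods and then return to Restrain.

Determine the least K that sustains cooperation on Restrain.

5

IC: δ(1−δ^K)/(1−δ) ≥ (55−30)/(30−11) = 25/19.
With δ = 3/5: need 1 − δ^K ≥ 25/19·(1−3/5)/(3/5), i.e. δ^K ≤ 0.1228.
Since (3/5)^4 = 0.1296 and (3/5)^5 = 0.0778, the smallest such K is 5.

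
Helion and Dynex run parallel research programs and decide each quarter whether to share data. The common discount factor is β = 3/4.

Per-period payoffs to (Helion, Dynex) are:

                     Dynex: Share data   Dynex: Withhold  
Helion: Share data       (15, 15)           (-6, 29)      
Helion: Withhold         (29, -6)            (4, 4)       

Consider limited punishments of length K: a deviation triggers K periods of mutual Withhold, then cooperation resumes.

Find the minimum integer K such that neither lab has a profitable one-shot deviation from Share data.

Need Σ_{k=1}^{K} β^k ≥ (29−15)/(15−4) = 1.2727 at β = 3/4.
At K = 1 the sum is 0.7500 < 1.2727; at K = 2 it is 1.3125 ≥ 1.2727.
So the minimum punishment length is K = 2.

2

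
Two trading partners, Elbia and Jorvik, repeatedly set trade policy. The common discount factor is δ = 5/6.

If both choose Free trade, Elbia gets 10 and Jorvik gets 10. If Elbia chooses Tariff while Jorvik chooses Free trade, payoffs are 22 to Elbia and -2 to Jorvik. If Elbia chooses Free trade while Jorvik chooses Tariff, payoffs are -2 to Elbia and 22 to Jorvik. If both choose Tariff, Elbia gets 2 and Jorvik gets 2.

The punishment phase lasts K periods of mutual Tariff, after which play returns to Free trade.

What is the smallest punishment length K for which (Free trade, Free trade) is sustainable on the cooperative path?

2

Need Σ_{k=1}^{K} δ^k ≥ (22−10)/(10−2) = 1.5000 at δ = 5/6.
At K = 1 the sum is 0.8333 < 1.5000; at K = 2 it is 1.5278 ≥ 1.5000.
So the minimum punishment length is K = 2.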